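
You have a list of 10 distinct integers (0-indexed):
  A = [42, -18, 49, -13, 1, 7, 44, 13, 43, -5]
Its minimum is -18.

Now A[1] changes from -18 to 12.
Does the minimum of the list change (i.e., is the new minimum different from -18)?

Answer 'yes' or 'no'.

Old min = -18
Change: A[1] -18 -> 12
Changed element was the min; new min must be rechecked.
New min = -13; changed? yes

Answer: yes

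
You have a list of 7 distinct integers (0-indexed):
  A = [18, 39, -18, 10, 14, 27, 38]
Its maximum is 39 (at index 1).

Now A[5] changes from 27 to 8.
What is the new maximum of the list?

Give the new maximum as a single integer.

Answer: 39

Derivation:
Old max = 39 (at index 1)
Change: A[5] 27 -> 8
Changed element was NOT the old max.
  New max = max(old_max, new_val) = max(39, 8) = 39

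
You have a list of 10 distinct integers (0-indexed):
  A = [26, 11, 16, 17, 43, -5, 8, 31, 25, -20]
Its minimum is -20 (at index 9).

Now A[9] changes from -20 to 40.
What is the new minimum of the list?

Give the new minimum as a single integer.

Answer: -5

Derivation:
Old min = -20 (at index 9)
Change: A[9] -20 -> 40
Changed element WAS the min. Need to check: is 40 still <= all others?
  Min of remaining elements: -5
  New min = min(40, -5) = -5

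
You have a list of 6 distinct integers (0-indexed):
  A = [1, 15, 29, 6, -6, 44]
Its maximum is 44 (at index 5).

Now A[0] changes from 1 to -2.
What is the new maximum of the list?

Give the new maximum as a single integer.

Old max = 44 (at index 5)
Change: A[0] 1 -> -2
Changed element was NOT the old max.
  New max = max(old_max, new_val) = max(44, -2) = 44

Answer: 44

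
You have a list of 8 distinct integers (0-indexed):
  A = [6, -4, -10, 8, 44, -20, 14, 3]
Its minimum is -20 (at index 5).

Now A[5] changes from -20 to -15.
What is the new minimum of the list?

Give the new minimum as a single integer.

Old min = -20 (at index 5)
Change: A[5] -20 -> -15
Changed element WAS the min. Need to check: is -15 still <= all others?
  Min of remaining elements: -10
  New min = min(-15, -10) = -15

Answer: -15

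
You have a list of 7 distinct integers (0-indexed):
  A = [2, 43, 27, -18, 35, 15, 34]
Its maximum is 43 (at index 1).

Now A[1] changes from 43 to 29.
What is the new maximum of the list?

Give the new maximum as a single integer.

Old max = 43 (at index 1)
Change: A[1] 43 -> 29
Changed element WAS the max -> may need rescan.
  Max of remaining elements: 35
  New max = max(29, 35) = 35

Answer: 35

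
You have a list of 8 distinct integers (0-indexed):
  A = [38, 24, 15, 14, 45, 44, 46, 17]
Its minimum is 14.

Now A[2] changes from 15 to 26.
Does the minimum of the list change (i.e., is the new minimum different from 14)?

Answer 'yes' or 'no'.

Old min = 14
Change: A[2] 15 -> 26
Changed element was NOT the min; min changes only if 26 < 14.
New min = 14; changed? no

Answer: no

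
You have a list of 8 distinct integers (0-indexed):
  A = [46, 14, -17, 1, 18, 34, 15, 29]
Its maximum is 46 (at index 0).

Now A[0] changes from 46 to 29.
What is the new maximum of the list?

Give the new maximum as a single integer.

Old max = 46 (at index 0)
Change: A[0] 46 -> 29
Changed element WAS the max -> may need rescan.
  Max of remaining elements: 34
  New max = max(29, 34) = 34

Answer: 34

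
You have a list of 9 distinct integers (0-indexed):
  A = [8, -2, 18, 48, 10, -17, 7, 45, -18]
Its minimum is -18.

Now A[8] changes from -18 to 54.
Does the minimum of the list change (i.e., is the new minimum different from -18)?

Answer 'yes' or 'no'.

Answer: yes

Derivation:
Old min = -18
Change: A[8] -18 -> 54
Changed element was the min; new min must be rechecked.
New min = -17; changed? yes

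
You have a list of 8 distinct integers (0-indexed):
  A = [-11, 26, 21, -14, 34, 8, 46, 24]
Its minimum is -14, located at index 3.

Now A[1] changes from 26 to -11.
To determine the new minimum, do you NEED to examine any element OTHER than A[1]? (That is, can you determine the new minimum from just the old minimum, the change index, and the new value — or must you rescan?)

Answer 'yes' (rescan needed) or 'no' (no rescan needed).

Old min = -14 at index 3
Change at index 1: 26 -> -11
Index 1 was NOT the min. New min = min(-14, -11). No rescan of other elements needed.
Needs rescan: no

Answer: no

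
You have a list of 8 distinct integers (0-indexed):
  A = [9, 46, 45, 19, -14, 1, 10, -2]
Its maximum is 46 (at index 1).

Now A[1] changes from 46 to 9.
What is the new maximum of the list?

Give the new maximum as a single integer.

Old max = 46 (at index 1)
Change: A[1] 46 -> 9
Changed element WAS the max -> may need rescan.
  Max of remaining elements: 45
  New max = max(9, 45) = 45

Answer: 45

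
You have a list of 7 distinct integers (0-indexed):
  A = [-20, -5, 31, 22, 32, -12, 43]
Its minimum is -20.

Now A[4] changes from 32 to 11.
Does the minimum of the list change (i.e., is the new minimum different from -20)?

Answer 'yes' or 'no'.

Old min = -20
Change: A[4] 32 -> 11
Changed element was NOT the min; min changes only if 11 < -20.
New min = -20; changed? no

Answer: no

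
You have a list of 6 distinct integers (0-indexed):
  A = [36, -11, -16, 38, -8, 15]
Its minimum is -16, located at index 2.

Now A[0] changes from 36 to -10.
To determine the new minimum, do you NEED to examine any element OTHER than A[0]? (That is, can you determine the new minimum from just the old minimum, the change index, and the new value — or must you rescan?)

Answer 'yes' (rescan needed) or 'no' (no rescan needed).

Answer: no

Derivation:
Old min = -16 at index 2
Change at index 0: 36 -> -10
Index 0 was NOT the min. New min = min(-16, -10). No rescan of other elements needed.
Needs rescan: no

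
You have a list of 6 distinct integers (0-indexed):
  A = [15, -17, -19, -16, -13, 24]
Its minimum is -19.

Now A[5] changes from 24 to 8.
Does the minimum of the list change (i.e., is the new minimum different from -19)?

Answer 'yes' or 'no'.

Answer: no

Derivation:
Old min = -19
Change: A[5] 24 -> 8
Changed element was NOT the min; min changes only if 8 < -19.
New min = -19; changed? no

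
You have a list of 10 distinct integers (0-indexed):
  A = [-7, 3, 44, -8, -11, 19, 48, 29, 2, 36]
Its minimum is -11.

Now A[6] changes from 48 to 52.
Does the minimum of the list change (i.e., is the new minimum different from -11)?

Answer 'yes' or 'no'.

Answer: no

Derivation:
Old min = -11
Change: A[6] 48 -> 52
Changed element was NOT the min; min changes only if 52 < -11.
New min = -11; changed? no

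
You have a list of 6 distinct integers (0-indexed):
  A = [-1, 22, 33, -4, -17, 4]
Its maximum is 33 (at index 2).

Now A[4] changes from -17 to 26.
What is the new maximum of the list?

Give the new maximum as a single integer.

Answer: 33

Derivation:
Old max = 33 (at index 2)
Change: A[4] -17 -> 26
Changed element was NOT the old max.
  New max = max(old_max, new_val) = max(33, 26) = 33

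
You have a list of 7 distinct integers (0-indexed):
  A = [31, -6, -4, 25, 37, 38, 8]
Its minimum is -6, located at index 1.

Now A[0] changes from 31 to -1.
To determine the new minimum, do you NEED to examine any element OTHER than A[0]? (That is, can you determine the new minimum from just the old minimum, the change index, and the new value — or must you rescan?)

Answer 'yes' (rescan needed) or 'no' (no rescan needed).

Old min = -6 at index 1
Change at index 0: 31 -> -1
Index 0 was NOT the min. New min = min(-6, -1). No rescan of other elements needed.
Needs rescan: no

Answer: no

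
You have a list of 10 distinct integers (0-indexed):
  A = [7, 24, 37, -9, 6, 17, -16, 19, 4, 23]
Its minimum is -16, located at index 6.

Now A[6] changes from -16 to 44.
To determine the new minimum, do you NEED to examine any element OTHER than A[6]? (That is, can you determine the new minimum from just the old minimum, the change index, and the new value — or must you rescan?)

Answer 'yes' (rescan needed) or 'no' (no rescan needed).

Answer: yes

Derivation:
Old min = -16 at index 6
Change at index 6: -16 -> 44
Index 6 WAS the min and new value 44 > old min -16. Must rescan other elements to find the new min.
Needs rescan: yes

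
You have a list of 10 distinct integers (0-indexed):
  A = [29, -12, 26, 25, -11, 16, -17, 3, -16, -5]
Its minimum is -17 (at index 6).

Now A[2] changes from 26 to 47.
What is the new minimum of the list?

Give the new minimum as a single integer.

Answer: -17

Derivation:
Old min = -17 (at index 6)
Change: A[2] 26 -> 47
Changed element was NOT the old min.
  New min = min(old_min, new_val) = min(-17, 47) = -17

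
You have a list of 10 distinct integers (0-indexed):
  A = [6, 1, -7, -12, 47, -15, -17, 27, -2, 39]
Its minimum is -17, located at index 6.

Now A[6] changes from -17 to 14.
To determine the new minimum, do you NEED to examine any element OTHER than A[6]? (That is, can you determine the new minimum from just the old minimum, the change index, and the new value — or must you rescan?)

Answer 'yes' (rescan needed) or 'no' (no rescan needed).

Answer: yes

Derivation:
Old min = -17 at index 6
Change at index 6: -17 -> 14
Index 6 WAS the min and new value 14 > old min -17. Must rescan other elements to find the new min.
Needs rescan: yes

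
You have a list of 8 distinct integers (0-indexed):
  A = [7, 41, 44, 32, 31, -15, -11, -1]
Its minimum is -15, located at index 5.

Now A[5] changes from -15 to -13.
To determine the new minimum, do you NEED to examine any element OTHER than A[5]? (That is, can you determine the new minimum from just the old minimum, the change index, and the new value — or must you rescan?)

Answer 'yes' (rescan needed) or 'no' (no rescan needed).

Answer: yes

Derivation:
Old min = -15 at index 5
Change at index 5: -15 -> -13
Index 5 WAS the min and new value -13 > old min -15. Must rescan other elements to find the new min.
Needs rescan: yes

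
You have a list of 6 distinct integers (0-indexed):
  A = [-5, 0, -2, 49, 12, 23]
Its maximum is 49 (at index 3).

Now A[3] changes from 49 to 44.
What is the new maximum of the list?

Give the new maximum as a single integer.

Answer: 44

Derivation:
Old max = 49 (at index 3)
Change: A[3] 49 -> 44
Changed element WAS the max -> may need rescan.
  Max of remaining elements: 23
  New max = max(44, 23) = 44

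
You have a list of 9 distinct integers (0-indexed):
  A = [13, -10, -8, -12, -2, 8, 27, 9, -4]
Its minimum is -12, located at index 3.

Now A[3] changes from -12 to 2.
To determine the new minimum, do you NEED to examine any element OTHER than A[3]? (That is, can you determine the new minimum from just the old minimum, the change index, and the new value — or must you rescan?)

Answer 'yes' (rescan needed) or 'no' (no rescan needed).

Old min = -12 at index 3
Change at index 3: -12 -> 2
Index 3 WAS the min and new value 2 > old min -12. Must rescan other elements to find the new min.
Needs rescan: yes

Answer: yes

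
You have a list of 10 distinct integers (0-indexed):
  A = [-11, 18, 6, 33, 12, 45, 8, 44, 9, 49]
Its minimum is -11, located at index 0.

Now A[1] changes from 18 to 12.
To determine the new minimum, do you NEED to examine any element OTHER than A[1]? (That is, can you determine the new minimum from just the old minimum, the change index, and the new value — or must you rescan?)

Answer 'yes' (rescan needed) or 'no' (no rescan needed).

Old min = -11 at index 0
Change at index 1: 18 -> 12
Index 1 was NOT the min. New min = min(-11, 12). No rescan of other elements needed.
Needs rescan: no

Answer: no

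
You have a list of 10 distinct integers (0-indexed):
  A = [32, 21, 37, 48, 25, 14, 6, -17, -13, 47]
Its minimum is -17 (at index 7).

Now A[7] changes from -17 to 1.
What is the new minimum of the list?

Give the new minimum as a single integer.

Old min = -17 (at index 7)
Change: A[7] -17 -> 1
Changed element WAS the min. Need to check: is 1 still <= all others?
  Min of remaining elements: -13
  New min = min(1, -13) = -13

Answer: -13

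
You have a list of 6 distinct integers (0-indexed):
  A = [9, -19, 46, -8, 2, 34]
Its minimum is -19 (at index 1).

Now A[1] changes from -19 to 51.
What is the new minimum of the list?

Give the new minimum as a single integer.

Answer: -8

Derivation:
Old min = -19 (at index 1)
Change: A[1] -19 -> 51
Changed element WAS the min. Need to check: is 51 still <= all others?
  Min of remaining elements: -8
  New min = min(51, -8) = -8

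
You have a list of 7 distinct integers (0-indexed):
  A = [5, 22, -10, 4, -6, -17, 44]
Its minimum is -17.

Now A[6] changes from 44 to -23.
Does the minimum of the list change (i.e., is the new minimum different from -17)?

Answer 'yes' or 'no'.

Answer: yes

Derivation:
Old min = -17
Change: A[6] 44 -> -23
Changed element was NOT the min; min changes only if -23 < -17.
New min = -23; changed? yes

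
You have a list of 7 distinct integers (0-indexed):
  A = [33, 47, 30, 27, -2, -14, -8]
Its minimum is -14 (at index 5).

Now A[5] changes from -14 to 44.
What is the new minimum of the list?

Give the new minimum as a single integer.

Old min = -14 (at index 5)
Change: A[5] -14 -> 44
Changed element WAS the min. Need to check: is 44 still <= all others?
  Min of remaining elements: -8
  New min = min(44, -8) = -8

Answer: -8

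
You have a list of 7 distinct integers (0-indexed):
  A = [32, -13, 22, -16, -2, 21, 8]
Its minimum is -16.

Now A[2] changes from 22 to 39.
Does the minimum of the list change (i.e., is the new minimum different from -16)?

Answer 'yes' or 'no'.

Old min = -16
Change: A[2] 22 -> 39
Changed element was NOT the min; min changes only if 39 < -16.
New min = -16; changed? no

Answer: no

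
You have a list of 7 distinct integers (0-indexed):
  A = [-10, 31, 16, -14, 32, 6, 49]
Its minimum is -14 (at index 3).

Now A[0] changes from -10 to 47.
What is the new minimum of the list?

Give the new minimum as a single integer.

Answer: -14

Derivation:
Old min = -14 (at index 3)
Change: A[0] -10 -> 47
Changed element was NOT the old min.
  New min = min(old_min, new_val) = min(-14, 47) = -14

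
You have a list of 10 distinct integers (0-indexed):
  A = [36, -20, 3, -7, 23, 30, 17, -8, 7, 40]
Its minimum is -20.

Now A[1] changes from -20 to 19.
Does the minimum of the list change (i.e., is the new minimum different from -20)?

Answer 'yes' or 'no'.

Old min = -20
Change: A[1] -20 -> 19
Changed element was the min; new min must be rechecked.
New min = -8; changed? yes

Answer: yes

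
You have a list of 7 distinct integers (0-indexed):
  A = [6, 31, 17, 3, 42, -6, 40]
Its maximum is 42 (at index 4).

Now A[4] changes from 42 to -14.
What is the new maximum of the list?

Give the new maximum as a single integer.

Old max = 42 (at index 4)
Change: A[4] 42 -> -14
Changed element WAS the max -> may need rescan.
  Max of remaining elements: 40
  New max = max(-14, 40) = 40

Answer: 40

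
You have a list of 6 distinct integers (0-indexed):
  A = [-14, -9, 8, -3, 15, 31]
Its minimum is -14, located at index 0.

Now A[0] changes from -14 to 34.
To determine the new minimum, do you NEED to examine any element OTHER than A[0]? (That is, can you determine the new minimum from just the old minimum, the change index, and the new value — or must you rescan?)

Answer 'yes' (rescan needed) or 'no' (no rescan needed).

Answer: yes

Derivation:
Old min = -14 at index 0
Change at index 0: -14 -> 34
Index 0 WAS the min and new value 34 > old min -14. Must rescan other elements to find the new min.
Needs rescan: yes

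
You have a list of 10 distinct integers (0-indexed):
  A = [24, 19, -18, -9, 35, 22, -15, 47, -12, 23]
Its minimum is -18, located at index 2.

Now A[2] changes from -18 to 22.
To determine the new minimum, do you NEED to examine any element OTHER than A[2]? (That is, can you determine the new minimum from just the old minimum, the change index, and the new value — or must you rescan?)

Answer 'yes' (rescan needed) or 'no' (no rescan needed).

Answer: yes

Derivation:
Old min = -18 at index 2
Change at index 2: -18 -> 22
Index 2 WAS the min and new value 22 > old min -18. Must rescan other elements to find the new min.
Needs rescan: yes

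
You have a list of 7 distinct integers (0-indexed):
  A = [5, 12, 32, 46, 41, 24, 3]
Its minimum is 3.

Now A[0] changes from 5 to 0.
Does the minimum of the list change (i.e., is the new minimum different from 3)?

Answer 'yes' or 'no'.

Answer: yes

Derivation:
Old min = 3
Change: A[0] 5 -> 0
Changed element was NOT the min; min changes only if 0 < 3.
New min = 0; changed? yes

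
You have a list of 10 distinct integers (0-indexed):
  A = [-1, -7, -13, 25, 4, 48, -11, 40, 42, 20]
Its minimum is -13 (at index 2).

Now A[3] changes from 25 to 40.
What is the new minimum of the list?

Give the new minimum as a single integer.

Old min = -13 (at index 2)
Change: A[3] 25 -> 40
Changed element was NOT the old min.
  New min = min(old_min, new_val) = min(-13, 40) = -13

Answer: -13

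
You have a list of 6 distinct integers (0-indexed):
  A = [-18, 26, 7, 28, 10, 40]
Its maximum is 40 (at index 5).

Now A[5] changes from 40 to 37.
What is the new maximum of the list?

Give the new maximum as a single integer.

Old max = 40 (at index 5)
Change: A[5] 40 -> 37
Changed element WAS the max -> may need rescan.
  Max of remaining elements: 28
  New max = max(37, 28) = 37

Answer: 37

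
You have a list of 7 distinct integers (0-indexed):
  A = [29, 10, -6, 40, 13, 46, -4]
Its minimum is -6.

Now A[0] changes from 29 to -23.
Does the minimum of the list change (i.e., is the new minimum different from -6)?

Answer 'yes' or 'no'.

Old min = -6
Change: A[0] 29 -> -23
Changed element was NOT the min; min changes only if -23 < -6.
New min = -23; changed? yes

Answer: yes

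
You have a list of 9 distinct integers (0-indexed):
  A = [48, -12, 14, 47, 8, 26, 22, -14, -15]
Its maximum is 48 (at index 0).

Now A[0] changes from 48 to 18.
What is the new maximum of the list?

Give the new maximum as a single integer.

Old max = 48 (at index 0)
Change: A[0] 48 -> 18
Changed element WAS the max -> may need rescan.
  Max of remaining elements: 47
  New max = max(18, 47) = 47

Answer: 47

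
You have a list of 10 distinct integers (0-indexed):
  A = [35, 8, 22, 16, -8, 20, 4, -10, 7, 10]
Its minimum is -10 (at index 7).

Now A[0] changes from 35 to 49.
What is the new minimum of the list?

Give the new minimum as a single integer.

Old min = -10 (at index 7)
Change: A[0] 35 -> 49
Changed element was NOT the old min.
  New min = min(old_min, new_val) = min(-10, 49) = -10

Answer: -10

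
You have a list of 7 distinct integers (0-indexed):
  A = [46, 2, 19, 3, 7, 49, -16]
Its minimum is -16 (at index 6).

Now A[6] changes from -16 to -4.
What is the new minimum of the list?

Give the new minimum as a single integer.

Old min = -16 (at index 6)
Change: A[6] -16 -> -4
Changed element WAS the min. Need to check: is -4 still <= all others?
  Min of remaining elements: 2
  New min = min(-4, 2) = -4

Answer: -4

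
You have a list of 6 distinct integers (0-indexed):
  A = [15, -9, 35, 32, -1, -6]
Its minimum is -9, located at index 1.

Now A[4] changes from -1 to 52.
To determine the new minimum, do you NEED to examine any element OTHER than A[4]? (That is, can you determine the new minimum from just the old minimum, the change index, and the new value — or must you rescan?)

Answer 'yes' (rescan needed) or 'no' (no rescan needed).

Old min = -9 at index 1
Change at index 4: -1 -> 52
Index 4 was NOT the min. New min = min(-9, 52). No rescan of other elements needed.
Needs rescan: no

Answer: no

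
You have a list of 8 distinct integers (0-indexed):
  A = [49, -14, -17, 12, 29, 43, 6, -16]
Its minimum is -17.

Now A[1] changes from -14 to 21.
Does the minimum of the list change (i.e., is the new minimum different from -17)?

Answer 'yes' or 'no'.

Answer: no

Derivation:
Old min = -17
Change: A[1] -14 -> 21
Changed element was NOT the min; min changes only if 21 < -17.
New min = -17; changed? no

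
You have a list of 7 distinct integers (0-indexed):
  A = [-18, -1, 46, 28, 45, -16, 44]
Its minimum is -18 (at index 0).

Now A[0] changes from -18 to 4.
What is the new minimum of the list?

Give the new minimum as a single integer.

Answer: -16

Derivation:
Old min = -18 (at index 0)
Change: A[0] -18 -> 4
Changed element WAS the min. Need to check: is 4 still <= all others?
  Min of remaining elements: -16
  New min = min(4, -16) = -16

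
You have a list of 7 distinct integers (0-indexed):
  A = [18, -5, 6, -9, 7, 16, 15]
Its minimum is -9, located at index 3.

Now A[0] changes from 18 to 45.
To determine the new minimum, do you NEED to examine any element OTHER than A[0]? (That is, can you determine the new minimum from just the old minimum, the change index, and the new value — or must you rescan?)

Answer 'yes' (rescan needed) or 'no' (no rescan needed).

Old min = -9 at index 3
Change at index 0: 18 -> 45
Index 0 was NOT the min. New min = min(-9, 45). No rescan of other elements needed.
Needs rescan: no

Answer: no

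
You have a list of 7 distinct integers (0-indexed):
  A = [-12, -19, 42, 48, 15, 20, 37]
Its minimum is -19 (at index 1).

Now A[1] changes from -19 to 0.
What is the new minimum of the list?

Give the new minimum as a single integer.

Answer: -12

Derivation:
Old min = -19 (at index 1)
Change: A[1] -19 -> 0
Changed element WAS the min. Need to check: is 0 still <= all others?
  Min of remaining elements: -12
  New min = min(0, -12) = -12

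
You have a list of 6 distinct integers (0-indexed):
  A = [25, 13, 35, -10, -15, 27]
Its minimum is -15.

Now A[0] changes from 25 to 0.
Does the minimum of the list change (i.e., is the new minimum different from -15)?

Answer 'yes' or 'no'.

Answer: no

Derivation:
Old min = -15
Change: A[0] 25 -> 0
Changed element was NOT the min; min changes only if 0 < -15.
New min = -15; changed? no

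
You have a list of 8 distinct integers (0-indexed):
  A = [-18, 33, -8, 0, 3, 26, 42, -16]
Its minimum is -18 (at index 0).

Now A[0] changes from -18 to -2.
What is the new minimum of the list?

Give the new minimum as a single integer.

Old min = -18 (at index 0)
Change: A[0] -18 -> -2
Changed element WAS the min. Need to check: is -2 still <= all others?
  Min of remaining elements: -16
  New min = min(-2, -16) = -16

Answer: -16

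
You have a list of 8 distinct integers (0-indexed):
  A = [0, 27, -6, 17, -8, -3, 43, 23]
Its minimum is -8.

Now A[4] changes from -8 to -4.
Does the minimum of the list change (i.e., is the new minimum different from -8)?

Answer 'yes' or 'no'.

Old min = -8
Change: A[4] -8 -> -4
Changed element was the min; new min must be rechecked.
New min = -6; changed? yes

Answer: yes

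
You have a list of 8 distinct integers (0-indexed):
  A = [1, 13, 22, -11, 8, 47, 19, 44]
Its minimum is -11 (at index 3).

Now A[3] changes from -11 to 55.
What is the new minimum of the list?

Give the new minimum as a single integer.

Answer: 1

Derivation:
Old min = -11 (at index 3)
Change: A[3] -11 -> 55
Changed element WAS the min. Need to check: is 55 still <= all others?
  Min of remaining elements: 1
  New min = min(55, 1) = 1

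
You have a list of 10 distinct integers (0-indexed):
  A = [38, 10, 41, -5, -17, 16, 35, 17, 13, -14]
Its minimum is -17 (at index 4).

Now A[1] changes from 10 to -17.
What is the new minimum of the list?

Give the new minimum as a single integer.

Answer: -17

Derivation:
Old min = -17 (at index 4)
Change: A[1] 10 -> -17
Changed element was NOT the old min.
  New min = min(old_min, new_val) = min(-17, -17) = -17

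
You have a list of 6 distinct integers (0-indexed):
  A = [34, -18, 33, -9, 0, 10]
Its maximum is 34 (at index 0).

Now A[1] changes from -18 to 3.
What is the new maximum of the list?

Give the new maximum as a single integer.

Old max = 34 (at index 0)
Change: A[1] -18 -> 3
Changed element was NOT the old max.
  New max = max(old_max, new_val) = max(34, 3) = 34

Answer: 34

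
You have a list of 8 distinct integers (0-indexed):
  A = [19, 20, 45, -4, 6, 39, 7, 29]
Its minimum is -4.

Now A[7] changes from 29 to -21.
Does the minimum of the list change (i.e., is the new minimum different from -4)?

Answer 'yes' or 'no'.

Answer: yes

Derivation:
Old min = -4
Change: A[7] 29 -> -21
Changed element was NOT the min; min changes only if -21 < -4.
New min = -21; changed? yes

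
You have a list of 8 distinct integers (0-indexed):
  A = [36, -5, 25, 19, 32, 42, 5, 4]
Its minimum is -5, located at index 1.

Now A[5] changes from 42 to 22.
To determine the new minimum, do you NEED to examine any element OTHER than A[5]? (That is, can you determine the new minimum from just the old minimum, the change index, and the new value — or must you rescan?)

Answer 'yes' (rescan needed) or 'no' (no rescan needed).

Old min = -5 at index 1
Change at index 5: 42 -> 22
Index 5 was NOT the min. New min = min(-5, 22). No rescan of other elements needed.
Needs rescan: no

Answer: no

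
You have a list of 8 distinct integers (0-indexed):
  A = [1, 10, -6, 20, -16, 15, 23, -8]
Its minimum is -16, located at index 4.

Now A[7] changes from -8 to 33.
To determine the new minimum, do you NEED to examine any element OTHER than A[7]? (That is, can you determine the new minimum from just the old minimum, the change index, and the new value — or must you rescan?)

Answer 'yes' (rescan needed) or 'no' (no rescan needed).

Old min = -16 at index 4
Change at index 7: -8 -> 33
Index 7 was NOT the min. New min = min(-16, 33). No rescan of other elements needed.
Needs rescan: no

Answer: no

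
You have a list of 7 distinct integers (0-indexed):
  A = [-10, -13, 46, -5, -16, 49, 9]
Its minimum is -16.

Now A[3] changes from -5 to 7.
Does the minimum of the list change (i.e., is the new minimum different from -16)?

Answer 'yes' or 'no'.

Old min = -16
Change: A[3] -5 -> 7
Changed element was NOT the min; min changes only if 7 < -16.
New min = -16; changed? no

Answer: no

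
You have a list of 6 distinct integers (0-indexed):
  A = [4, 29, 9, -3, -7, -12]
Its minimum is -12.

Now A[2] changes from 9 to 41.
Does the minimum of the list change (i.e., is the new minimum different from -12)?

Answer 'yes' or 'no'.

Answer: no

Derivation:
Old min = -12
Change: A[2] 9 -> 41
Changed element was NOT the min; min changes only if 41 < -12.
New min = -12; changed? no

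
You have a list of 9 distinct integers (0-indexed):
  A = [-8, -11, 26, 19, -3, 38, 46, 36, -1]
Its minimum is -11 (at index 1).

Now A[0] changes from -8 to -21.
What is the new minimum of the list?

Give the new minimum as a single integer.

Old min = -11 (at index 1)
Change: A[0] -8 -> -21
Changed element was NOT the old min.
  New min = min(old_min, new_val) = min(-11, -21) = -21

Answer: -21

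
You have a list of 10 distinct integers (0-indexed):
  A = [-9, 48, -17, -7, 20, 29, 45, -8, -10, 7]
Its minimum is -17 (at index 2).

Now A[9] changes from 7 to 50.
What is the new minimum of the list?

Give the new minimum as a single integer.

Answer: -17

Derivation:
Old min = -17 (at index 2)
Change: A[9] 7 -> 50
Changed element was NOT the old min.
  New min = min(old_min, new_val) = min(-17, 50) = -17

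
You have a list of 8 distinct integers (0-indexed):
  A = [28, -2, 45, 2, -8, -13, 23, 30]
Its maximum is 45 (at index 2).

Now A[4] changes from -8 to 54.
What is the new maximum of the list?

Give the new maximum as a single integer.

Answer: 54

Derivation:
Old max = 45 (at index 2)
Change: A[4] -8 -> 54
Changed element was NOT the old max.
  New max = max(old_max, new_val) = max(45, 54) = 54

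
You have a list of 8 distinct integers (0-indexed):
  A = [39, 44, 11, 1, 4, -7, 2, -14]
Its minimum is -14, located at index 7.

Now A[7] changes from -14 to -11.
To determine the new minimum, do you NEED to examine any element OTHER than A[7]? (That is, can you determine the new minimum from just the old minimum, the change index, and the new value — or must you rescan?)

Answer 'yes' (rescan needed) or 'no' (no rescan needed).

Old min = -14 at index 7
Change at index 7: -14 -> -11
Index 7 WAS the min and new value -11 > old min -14. Must rescan other elements to find the new min.
Needs rescan: yes

Answer: yes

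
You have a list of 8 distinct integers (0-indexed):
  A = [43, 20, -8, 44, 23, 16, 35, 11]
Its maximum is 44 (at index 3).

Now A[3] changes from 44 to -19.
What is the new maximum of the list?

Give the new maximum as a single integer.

Answer: 43

Derivation:
Old max = 44 (at index 3)
Change: A[3] 44 -> -19
Changed element WAS the max -> may need rescan.
  Max of remaining elements: 43
  New max = max(-19, 43) = 43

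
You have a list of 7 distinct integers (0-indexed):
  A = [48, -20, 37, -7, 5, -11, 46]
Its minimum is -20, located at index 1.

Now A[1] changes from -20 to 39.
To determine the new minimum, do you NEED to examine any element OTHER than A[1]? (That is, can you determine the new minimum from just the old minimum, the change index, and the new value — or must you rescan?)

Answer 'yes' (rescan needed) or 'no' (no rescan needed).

Answer: yes

Derivation:
Old min = -20 at index 1
Change at index 1: -20 -> 39
Index 1 WAS the min and new value 39 > old min -20. Must rescan other elements to find the new min.
Needs rescan: yes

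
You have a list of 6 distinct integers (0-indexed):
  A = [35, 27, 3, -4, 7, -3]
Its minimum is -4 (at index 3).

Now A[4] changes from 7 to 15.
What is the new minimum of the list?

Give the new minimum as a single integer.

Answer: -4

Derivation:
Old min = -4 (at index 3)
Change: A[4] 7 -> 15
Changed element was NOT the old min.
  New min = min(old_min, new_val) = min(-4, 15) = -4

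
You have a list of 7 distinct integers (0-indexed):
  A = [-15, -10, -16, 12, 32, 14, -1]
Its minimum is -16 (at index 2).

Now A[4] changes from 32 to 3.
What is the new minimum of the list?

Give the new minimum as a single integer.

Old min = -16 (at index 2)
Change: A[4] 32 -> 3
Changed element was NOT the old min.
  New min = min(old_min, new_val) = min(-16, 3) = -16

Answer: -16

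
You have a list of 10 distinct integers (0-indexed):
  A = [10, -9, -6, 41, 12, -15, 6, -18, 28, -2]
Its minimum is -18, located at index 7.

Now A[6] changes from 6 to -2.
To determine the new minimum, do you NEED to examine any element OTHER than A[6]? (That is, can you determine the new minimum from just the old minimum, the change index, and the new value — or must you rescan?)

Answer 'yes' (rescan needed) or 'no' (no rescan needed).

Old min = -18 at index 7
Change at index 6: 6 -> -2
Index 6 was NOT the min. New min = min(-18, -2). No rescan of other elements needed.
Needs rescan: no

Answer: no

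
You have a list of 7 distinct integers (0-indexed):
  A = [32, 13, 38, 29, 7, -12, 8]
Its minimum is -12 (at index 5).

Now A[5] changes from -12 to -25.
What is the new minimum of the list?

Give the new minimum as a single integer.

Old min = -12 (at index 5)
Change: A[5] -12 -> -25
Changed element WAS the min. Need to check: is -25 still <= all others?
  Min of remaining elements: 7
  New min = min(-25, 7) = -25

Answer: -25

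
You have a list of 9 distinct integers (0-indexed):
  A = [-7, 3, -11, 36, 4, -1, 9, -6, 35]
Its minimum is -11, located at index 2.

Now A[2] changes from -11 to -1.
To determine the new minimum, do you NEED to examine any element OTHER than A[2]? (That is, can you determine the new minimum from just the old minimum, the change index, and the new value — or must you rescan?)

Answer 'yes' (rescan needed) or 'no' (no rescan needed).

Answer: yes

Derivation:
Old min = -11 at index 2
Change at index 2: -11 -> -1
Index 2 WAS the min and new value -1 > old min -11. Must rescan other elements to find the new min.
Needs rescan: yes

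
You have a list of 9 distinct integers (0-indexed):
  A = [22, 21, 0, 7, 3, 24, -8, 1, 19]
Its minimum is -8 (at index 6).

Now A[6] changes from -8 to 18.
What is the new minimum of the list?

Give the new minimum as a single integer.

Answer: 0

Derivation:
Old min = -8 (at index 6)
Change: A[6] -8 -> 18
Changed element WAS the min. Need to check: is 18 still <= all others?
  Min of remaining elements: 0
  New min = min(18, 0) = 0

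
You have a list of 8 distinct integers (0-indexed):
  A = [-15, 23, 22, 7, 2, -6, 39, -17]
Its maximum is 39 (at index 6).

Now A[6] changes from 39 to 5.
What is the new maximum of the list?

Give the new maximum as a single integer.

Old max = 39 (at index 6)
Change: A[6] 39 -> 5
Changed element WAS the max -> may need rescan.
  Max of remaining elements: 23
  New max = max(5, 23) = 23

Answer: 23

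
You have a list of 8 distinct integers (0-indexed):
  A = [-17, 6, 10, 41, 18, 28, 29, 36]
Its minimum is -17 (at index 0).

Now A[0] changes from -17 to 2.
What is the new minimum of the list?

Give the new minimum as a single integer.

Old min = -17 (at index 0)
Change: A[0] -17 -> 2
Changed element WAS the min. Need to check: is 2 still <= all others?
  Min of remaining elements: 6
  New min = min(2, 6) = 2

Answer: 2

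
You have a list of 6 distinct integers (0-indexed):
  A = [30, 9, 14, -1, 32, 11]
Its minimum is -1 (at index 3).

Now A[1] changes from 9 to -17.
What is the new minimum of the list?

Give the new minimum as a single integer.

Answer: -17

Derivation:
Old min = -1 (at index 3)
Change: A[1] 9 -> -17
Changed element was NOT the old min.
  New min = min(old_min, new_val) = min(-1, -17) = -17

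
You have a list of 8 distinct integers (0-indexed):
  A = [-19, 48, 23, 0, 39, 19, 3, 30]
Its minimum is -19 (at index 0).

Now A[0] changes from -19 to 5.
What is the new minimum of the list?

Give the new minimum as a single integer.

Answer: 0

Derivation:
Old min = -19 (at index 0)
Change: A[0] -19 -> 5
Changed element WAS the min. Need to check: is 5 still <= all others?
  Min of remaining elements: 0
  New min = min(5, 0) = 0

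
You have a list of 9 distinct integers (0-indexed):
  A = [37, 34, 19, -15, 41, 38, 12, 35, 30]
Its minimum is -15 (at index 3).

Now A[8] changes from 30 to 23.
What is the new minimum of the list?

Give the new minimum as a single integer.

Answer: -15

Derivation:
Old min = -15 (at index 3)
Change: A[8] 30 -> 23
Changed element was NOT the old min.
  New min = min(old_min, new_val) = min(-15, 23) = -15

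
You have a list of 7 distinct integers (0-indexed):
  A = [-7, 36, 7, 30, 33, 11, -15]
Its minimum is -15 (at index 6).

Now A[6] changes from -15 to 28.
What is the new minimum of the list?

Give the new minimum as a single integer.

Old min = -15 (at index 6)
Change: A[6] -15 -> 28
Changed element WAS the min. Need to check: is 28 still <= all others?
  Min of remaining elements: -7
  New min = min(28, -7) = -7

Answer: -7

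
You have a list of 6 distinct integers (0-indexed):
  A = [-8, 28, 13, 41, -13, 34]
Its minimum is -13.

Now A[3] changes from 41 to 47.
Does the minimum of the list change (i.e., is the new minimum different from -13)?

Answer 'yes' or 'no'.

Answer: no

Derivation:
Old min = -13
Change: A[3] 41 -> 47
Changed element was NOT the min; min changes only if 47 < -13.
New min = -13; changed? no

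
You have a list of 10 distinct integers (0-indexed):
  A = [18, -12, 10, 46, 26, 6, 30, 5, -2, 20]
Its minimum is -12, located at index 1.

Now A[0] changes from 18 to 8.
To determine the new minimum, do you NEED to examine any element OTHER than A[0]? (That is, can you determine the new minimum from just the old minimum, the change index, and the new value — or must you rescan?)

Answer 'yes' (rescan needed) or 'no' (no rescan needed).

Answer: no

Derivation:
Old min = -12 at index 1
Change at index 0: 18 -> 8
Index 0 was NOT the min. New min = min(-12, 8). No rescan of other elements needed.
Needs rescan: no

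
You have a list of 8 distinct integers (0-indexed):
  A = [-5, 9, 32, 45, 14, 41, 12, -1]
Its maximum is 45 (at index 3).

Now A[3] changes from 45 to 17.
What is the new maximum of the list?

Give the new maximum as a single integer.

Answer: 41

Derivation:
Old max = 45 (at index 3)
Change: A[3] 45 -> 17
Changed element WAS the max -> may need rescan.
  Max of remaining elements: 41
  New max = max(17, 41) = 41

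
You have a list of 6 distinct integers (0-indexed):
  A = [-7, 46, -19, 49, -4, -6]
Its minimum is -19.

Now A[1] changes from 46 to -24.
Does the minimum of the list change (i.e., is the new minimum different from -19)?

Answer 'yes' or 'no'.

Old min = -19
Change: A[1] 46 -> -24
Changed element was NOT the min; min changes only if -24 < -19.
New min = -24; changed? yes

Answer: yes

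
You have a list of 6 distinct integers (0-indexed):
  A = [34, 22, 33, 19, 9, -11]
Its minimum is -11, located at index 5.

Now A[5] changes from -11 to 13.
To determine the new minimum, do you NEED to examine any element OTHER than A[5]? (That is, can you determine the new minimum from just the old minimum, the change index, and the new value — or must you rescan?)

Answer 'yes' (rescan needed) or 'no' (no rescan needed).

Old min = -11 at index 5
Change at index 5: -11 -> 13
Index 5 WAS the min and new value 13 > old min -11. Must rescan other elements to find the new min.
Needs rescan: yes

Answer: yes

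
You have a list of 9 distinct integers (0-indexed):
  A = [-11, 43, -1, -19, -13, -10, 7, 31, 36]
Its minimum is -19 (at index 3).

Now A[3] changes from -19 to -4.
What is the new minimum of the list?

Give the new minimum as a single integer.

Answer: -13

Derivation:
Old min = -19 (at index 3)
Change: A[3] -19 -> -4
Changed element WAS the min. Need to check: is -4 still <= all others?
  Min of remaining elements: -13
  New min = min(-4, -13) = -13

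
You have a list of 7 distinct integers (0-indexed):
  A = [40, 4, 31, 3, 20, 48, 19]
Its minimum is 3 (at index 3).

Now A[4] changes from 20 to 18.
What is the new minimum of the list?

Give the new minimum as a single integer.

Old min = 3 (at index 3)
Change: A[4] 20 -> 18
Changed element was NOT the old min.
  New min = min(old_min, new_val) = min(3, 18) = 3

Answer: 3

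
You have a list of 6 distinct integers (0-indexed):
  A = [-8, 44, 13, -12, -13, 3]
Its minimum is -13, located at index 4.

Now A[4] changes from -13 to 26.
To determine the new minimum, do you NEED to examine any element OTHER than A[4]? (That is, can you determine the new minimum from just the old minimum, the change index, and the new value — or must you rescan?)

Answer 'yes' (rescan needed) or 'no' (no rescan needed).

Answer: yes

Derivation:
Old min = -13 at index 4
Change at index 4: -13 -> 26
Index 4 WAS the min and new value 26 > old min -13. Must rescan other elements to find the new min.
Needs rescan: yes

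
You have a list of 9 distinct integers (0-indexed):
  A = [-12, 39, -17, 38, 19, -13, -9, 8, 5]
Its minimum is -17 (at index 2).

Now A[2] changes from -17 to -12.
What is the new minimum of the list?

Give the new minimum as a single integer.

Answer: -13

Derivation:
Old min = -17 (at index 2)
Change: A[2] -17 -> -12
Changed element WAS the min. Need to check: is -12 still <= all others?
  Min of remaining elements: -13
  New min = min(-12, -13) = -13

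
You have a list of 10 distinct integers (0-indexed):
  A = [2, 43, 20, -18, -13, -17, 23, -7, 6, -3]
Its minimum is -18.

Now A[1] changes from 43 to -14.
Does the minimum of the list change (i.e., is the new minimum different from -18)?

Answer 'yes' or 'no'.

Old min = -18
Change: A[1] 43 -> -14
Changed element was NOT the min; min changes only if -14 < -18.
New min = -18; changed? no

Answer: no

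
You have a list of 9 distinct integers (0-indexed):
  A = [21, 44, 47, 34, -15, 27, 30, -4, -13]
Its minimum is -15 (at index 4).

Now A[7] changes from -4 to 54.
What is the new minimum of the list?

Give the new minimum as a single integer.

Old min = -15 (at index 4)
Change: A[7] -4 -> 54
Changed element was NOT the old min.
  New min = min(old_min, new_val) = min(-15, 54) = -15

Answer: -15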